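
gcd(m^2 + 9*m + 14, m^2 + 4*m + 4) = m + 2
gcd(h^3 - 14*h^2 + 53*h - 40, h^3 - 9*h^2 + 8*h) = h^2 - 9*h + 8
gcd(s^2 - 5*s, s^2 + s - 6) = 1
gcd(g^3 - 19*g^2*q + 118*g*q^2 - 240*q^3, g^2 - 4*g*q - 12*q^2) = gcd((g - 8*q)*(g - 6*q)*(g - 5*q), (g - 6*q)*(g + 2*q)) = -g + 6*q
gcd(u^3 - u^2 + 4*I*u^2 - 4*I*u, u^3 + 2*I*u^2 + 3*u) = u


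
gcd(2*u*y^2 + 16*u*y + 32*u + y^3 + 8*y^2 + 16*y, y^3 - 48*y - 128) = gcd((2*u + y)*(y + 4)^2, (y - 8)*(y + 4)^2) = y^2 + 8*y + 16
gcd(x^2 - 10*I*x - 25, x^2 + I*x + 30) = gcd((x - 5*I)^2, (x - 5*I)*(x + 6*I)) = x - 5*I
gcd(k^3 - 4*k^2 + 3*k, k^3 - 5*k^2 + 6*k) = k^2 - 3*k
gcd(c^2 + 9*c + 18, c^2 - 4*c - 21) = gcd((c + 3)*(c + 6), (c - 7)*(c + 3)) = c + 3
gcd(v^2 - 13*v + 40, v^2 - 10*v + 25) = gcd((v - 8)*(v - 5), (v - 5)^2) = v - 5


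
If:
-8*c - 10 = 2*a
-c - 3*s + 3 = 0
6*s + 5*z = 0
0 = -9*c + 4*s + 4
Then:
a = -251/31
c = 24/31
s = 23/31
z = -138/155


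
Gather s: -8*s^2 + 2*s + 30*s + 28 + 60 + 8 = -8*s^2 + 32*s + 96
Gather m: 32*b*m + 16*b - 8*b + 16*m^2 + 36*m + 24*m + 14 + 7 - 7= 8*b + 16*m^2 + m*(32*b + 60) + 14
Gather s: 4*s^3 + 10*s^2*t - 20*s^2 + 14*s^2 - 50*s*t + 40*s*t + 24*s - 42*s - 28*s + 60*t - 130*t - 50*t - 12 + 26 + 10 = 4*s^3 + s^2*(10*t - 6) + s*(-10*t - 46) - 120*t + 24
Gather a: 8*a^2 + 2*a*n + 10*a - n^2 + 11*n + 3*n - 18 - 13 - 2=8*a^2 + a*(2*n + 10) - n^2 + 14*n - 33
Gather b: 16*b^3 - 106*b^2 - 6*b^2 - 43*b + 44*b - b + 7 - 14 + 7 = 16*b^3 - 112*b^2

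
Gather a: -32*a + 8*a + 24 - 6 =18 - 24*a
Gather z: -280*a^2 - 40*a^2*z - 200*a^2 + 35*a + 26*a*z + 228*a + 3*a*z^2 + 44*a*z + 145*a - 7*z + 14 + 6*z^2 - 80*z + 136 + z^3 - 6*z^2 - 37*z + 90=-480*a^2 + 3*a*z^2 + 408*a + z^3 + z*(-40*a^2 + 70*a - 124) + 240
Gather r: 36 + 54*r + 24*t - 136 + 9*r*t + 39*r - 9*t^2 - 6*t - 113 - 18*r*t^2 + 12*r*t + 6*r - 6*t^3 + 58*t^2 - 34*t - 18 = r*(-18*t^2 + 21*t + 99) - 6*t^3 + 49*t^2 - 16*t - 231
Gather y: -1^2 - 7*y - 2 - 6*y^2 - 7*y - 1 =-6*y^2 - 14*y - 4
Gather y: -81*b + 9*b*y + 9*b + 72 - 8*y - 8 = -72*b + y*(9*b - 8) + 64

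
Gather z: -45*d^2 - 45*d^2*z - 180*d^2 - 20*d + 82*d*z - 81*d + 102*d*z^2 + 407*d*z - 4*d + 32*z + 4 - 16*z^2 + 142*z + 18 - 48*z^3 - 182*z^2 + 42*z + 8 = -225*d^2 - 105*d - 48*z^3 + z^2*(102*d - 198) + z*(-45*d^2 + 489*d + 216) + 30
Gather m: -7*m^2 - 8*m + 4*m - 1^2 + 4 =-7*m^2 - 4*m + 3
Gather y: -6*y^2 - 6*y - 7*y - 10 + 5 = -6*y^2 - 13*y - 5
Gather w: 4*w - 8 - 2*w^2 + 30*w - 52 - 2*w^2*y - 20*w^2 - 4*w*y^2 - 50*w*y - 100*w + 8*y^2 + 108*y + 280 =w^2*(-2*y - 22) + w*(-4*y^2 - 50*y - 66) + 8*y^2 + 108*y + 220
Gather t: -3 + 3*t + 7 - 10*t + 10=14 - 7*t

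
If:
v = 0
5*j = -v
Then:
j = 0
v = 0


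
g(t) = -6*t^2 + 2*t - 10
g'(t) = 2 - 12*t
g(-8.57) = -467.81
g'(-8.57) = 104.84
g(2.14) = -33.20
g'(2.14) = -23.68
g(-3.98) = -113.00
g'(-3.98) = 49.76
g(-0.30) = -11.14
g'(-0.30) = 5.60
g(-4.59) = -145.59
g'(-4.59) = 57.08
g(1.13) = -15.40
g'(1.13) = -11.56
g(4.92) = -145.40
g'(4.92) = -57.04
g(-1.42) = -24.94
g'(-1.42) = 19.04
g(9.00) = -478.00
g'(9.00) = -106.00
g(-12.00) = -898.00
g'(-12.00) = 146.00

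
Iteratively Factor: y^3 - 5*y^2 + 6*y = (y - 3)*(y^2 - 2*y) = (y - 3)*(y - 2)*(y)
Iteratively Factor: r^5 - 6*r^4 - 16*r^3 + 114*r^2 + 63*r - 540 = (r - 4)*(r^4 - 2*r^3 - 24*r^2 + 18*r + 135) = (r - 4)*(r + 3)*(r^3 - 5*r^2 - 9*r + 45) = (r - 5)*(r - 4)*(r + 3)*(r^2 - 9) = (r - 5)*(r - 4)*(r + 3)^2*(r - 3)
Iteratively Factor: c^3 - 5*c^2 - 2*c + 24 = (c - 3)*(c^2 - 2*c - 8) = (c - 3)*(c + 2)*(c - 4)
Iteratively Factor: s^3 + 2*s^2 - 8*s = (s - 2)*(s^2 + 4*s) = s*(s - 2)*(s + 4)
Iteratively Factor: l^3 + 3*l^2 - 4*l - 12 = (l - 2)*(l^2 + 5*l + 6) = (l - 2)*(l + 2)*(l + 3)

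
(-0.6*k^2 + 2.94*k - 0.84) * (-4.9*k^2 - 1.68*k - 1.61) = 2.94*k^4 - 13.398*k^3 + 0.142800000000001*k^2 - 3.3222*k + 1.3524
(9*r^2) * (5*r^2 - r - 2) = 45*r^4 - 9*r^3 - 18*r^2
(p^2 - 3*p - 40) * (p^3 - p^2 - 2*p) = p^5 - 4*p^4 - 39*p^3 + 46*p^2 + 80*p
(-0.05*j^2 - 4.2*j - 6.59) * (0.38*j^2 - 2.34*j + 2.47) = -0.019*j^4 - 1.479*j^3 + 7.2003*j^2 + 5.0466*j - 16.2773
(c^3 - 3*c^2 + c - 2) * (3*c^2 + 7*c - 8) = 3*c^5 - 2*c^4 - 26*c^3 + 25*c^2 - 22*c + 16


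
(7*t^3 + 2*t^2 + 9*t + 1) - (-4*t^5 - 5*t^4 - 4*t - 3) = 4*t^5 + 5*t^4 + 7*t^3 + 2*t^2 + 13*t + 4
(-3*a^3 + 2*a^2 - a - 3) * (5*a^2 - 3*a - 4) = -15*a^5 + 19*a^4 + a^3 - 20*a^2 + 13*a + 12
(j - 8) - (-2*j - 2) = 3*j - 6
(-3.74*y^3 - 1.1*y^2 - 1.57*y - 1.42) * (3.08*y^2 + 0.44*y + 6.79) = -11.5192*y^5 - 5.0336*y^4 - 30.7142*y^3 - 12.5334*y^2 - 11.2851*y - 9.6418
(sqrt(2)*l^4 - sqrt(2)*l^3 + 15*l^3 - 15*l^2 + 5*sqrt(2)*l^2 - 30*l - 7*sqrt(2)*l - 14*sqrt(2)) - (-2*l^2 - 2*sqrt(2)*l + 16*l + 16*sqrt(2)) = sqrt(2)*l^4 - sqrt(2)*l^3 + 15*l^3 - 13*l^2 + 5*sqrt(2)*l^2 - 46*l - 5*sqrt(2)*l - 30*sqrt(2)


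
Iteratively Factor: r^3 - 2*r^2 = (r - 2)*(r^2) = r*(r - 2)*(r)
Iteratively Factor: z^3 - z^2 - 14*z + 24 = (z + 4)*(z^2 - 5*z + 6) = (z - 3)*(z + 4)*(z - 2)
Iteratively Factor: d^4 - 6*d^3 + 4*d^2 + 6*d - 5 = (d + 1)*(d^3 - 7*d^2 + 11*d - 5) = (d - 1)*(d + 1)*(d^2 - 6*d + 5) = (d - 1)^2*(d + 1)*(d - 5)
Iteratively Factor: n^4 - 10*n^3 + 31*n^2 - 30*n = (n - 2)*(n^3 - 8*n^2 + 15*n) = (n - 5)*(n - 2)*(n^2 - 3*n) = (n - 5)*(n - 3)*(n - 2)*(n)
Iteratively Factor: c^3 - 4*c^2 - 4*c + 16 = (c - 2)*(c^2 - 2*c - 8) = (c - 2)*(c + 2)*(c - 4)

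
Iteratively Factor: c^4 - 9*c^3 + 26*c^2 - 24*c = (c - 4)*(c^3 - 5*c^2 + 6*c) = (c - 4)*(c - 2)*(c^2 - 3*c) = (c - 4)*(c - 3)*(c - 2)*(c)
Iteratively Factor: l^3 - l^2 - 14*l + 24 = (l + 4)*(l^2 - 5*l + 6) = (l - 3)*(l + 4)*(l - 2)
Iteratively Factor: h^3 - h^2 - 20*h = (h - 5)*(h^2 + 4*h) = h*(h - 5)*(h + 4)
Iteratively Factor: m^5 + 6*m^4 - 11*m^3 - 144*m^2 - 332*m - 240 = (m + 2)*(m^4 + 4*m^3 - 19*m^2 - 106*m - 120) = (m - 5)*(m + 2)*(m^3 + 9*m^2 + 26*m + 24) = (m - 5)*(m + 2)^2*(m^2 + 7*m + 12) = (m - 5)*(m + 2)^2*(m + 3)*(m + 4)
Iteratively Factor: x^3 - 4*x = (x)*(x^2 - 4) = x*(x + 2)*(x - 2)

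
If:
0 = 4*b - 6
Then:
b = 3/2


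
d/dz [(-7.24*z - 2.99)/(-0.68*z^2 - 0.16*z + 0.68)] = (4.9232*z^2 + 1.1584*z - (1.36*z + 0.16)*(7.24*z + 2.99) - 4.9232)/(0.68*z^2 + 0.16*z - 0.68)^2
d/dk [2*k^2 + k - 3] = 4*k + 1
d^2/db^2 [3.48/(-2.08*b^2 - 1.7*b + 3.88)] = (30.111744*b^2 + 24.61056*b - 3.48*(4.16*b + 1.7)*(8.32*b + 3.4) - 56.169984)/(2.08*b^2 + 1.7*b - 3.88)^3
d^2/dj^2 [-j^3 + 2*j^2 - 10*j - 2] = 4 - 6*j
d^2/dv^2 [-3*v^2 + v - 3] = -6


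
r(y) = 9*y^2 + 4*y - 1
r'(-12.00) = -212.00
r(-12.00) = 1247.00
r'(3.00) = 58.00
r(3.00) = 92.00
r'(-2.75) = -45.50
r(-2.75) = 56.06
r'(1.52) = 31.36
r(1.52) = 25.87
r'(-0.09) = 2.38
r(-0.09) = -1.29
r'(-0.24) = -0.32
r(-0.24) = -1.44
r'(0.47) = 12.46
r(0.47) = 2.87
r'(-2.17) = -35.06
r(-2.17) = 32.70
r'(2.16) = 42.88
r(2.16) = 49.63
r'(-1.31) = -19.58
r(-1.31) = 9.20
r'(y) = 18*y + 4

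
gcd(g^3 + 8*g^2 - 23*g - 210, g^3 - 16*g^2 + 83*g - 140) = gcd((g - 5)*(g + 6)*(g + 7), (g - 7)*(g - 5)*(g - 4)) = g - 5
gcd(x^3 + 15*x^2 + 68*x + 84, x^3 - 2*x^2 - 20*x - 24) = x + 2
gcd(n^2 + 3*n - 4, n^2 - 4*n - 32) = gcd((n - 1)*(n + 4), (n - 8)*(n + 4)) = n + 4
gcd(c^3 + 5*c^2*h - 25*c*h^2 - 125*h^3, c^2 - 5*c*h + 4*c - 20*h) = c - 5*h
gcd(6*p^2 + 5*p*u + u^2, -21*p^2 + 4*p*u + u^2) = 1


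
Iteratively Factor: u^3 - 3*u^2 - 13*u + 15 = (u + 3)*(u^2 - 6*u + 5) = (u - 1)*(u + 3)*(u - 5)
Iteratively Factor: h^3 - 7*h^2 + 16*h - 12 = (h - 2)*(h^2 - 5*h + 6) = (h - 2)^2*(h - 3)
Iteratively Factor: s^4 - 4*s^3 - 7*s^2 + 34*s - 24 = (s - 4)*(s^3 - 7*s + 6) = (s - 4)*(s - 2)*(s^2 + 2*s - 3) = (s - 4)*(s - 2)*(s + 3)*(s - 1)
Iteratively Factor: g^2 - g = (g)*(g - 1)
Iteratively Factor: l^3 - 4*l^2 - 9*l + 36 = (l - 3)*(l^2 - l - 12) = (l - 3)*(l + 3)*(l - 4)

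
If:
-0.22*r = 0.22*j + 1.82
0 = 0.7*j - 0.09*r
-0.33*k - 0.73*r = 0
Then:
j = -0.94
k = 16.22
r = -7.33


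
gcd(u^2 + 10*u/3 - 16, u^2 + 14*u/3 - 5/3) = 1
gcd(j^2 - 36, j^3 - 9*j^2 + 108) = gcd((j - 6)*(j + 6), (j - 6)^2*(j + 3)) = j - 6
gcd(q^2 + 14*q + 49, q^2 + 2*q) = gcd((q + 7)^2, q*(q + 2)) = 1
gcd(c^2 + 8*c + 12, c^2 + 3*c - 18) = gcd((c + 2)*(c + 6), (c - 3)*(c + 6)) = c + 6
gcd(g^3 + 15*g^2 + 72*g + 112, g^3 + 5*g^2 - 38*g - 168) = g^2 + 11*g + 28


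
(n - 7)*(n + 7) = n^2 - 49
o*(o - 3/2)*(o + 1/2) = o^3 - o^2 - 3*o/4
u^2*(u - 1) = u^3 - u^2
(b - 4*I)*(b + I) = b^2 - 3*I*b + 4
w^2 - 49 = (w - 7)*(w + 7)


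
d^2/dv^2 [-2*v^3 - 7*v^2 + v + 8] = -12*v - 14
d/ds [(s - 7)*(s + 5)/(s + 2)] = (s^2 + 4*s + 31)/(s^2 + 4*s + 4)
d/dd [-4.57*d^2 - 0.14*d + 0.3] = -9.14*d - 0.14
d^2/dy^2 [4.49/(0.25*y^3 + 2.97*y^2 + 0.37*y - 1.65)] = (-(6.735*y + 26.6706)*(0.25*y^3 + 2.97*y^2 + 0.37*y - 1.65) + 4.49*(0.75*y^2 + 5.94*y + 0.37)*(1.5*y^2 + 11.88*y + 0.74))/(0.25*y^3 + 2.97*y^2 + 0.37*y - 1.65)^3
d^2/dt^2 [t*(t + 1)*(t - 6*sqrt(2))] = 6*t - 12*sqrt(2) + 2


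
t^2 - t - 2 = (t - 2)*(t + 1)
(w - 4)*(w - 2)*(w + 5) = w^3 - w^2 - 22*w + 40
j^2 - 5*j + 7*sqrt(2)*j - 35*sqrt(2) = (j - 5)*(j + 7*sqrt(2))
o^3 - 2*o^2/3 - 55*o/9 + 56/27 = (o - 8/3)*(o - 1/3)*(o + 7/3)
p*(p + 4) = p^2 + 4*p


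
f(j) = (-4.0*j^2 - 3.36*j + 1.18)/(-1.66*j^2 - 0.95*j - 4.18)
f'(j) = (-8.0*j - 3.36)/(-1.66*j^2 - 0.95*j - 4.18) + (3.32*j + 0.95)*(-4.0*j^2 - 3.36*j + 1.18)/(-1.66*j^2 - 0.95*j - 4.18)^2 = (-1.7776*j^2 + 37.3576*j + 15.1658)/(2.7556*j^4 + 3.154*j^3 + 14.7801*j^2 + 7.942*j + 17.4724)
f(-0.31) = -0.45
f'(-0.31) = 0.21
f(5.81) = 2.33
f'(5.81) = 0.04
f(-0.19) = -0.41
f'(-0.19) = 0.49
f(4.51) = 2.26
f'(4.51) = 0.08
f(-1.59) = 0.52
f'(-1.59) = -1.03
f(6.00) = 2.34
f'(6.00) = 0.04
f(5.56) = 2.32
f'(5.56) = 0.05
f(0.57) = 0.39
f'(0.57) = 1.30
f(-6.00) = 2.11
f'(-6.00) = -0.08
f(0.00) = -0.28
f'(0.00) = 0.87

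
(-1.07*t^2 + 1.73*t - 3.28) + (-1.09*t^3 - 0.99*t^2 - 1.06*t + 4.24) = -1.09*t^3 - 2.06*t^2 + 0.67*t + 0.96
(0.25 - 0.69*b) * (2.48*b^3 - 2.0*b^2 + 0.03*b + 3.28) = -1.7112*b^4 + 2.0*b^3 - 0.5207*b^2 - 2.2557*b + 0.82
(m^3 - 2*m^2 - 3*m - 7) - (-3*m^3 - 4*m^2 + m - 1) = 4*m^3 + 2*m^2 - 4*m - 6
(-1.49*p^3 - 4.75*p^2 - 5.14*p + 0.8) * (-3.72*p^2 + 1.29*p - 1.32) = 5.5428*p^5 + 15.7479*p^4 + 14.9601*p^3 - 3.3366*p^2 + 7.8168*p - 1.056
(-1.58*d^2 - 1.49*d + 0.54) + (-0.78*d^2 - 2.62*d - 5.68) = -2.36*d^2 - 4.11*d - 5.14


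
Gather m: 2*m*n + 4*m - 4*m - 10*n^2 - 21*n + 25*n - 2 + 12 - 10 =2*m*n - 10*n^2 + 4*n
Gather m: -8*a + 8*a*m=8*a*m - 8*a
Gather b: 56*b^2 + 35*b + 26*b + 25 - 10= 56*b^2 + 61*b + 15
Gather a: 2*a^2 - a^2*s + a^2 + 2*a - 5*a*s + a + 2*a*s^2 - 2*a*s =a^2*(3 - s) + a*(2*s^2 - 7*s + 3)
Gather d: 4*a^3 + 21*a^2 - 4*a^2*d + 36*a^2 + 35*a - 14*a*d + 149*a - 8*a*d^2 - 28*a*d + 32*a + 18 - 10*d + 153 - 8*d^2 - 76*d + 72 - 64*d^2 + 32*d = 4*a^3 + 57*a^2 + 216*a + d^2*(-8*a - 72) + d*(-4*a^2 - 42*a - 54) + 243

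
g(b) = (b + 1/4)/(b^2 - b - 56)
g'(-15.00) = -0.00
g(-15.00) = -0.08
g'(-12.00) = -0.02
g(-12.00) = -0.12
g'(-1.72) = -0.02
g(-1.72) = 0.03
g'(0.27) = -0.02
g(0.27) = -0.01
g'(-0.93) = -0.02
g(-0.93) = 0.01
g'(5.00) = -0.06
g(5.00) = -0.15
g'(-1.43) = -0.02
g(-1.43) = 0.02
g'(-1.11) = -0.02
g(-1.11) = 0.02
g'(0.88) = -0.02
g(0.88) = -0.02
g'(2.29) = -0.02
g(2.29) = -0.05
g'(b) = (1 - 2*b)*(b + 1/4)/(b^2 - b - 56)^2 + 1/(b^2 - b - 56)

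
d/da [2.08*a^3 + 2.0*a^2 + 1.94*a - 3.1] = 6.24*a^2 + 4.0*a + 1.94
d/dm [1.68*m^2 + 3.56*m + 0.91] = 3.36*m + 3.56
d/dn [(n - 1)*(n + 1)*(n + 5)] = 3*n^2 + 10*n - 1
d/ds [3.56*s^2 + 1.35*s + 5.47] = 7.12*s + 1.35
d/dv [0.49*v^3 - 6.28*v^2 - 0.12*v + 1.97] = 1.47*v^2 - 12.56*v - 0.12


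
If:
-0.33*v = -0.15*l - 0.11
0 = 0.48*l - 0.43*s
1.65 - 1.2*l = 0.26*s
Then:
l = 1.11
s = 1.24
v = 0.84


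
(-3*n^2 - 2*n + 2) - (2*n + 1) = -3*n^2 - 4*n + 1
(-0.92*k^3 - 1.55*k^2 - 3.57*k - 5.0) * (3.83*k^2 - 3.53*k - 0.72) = -3.5236*k^5 - 2.6889*k^4 - 7.5392*k^3 - 5.4319*k^2 + 20.2204*k + 3.6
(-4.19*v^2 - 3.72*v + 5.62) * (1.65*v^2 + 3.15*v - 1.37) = -6.9135*v^4 - 19.3365*v^3 + 3.2953*v^2 + 22.7994*v - 7.6994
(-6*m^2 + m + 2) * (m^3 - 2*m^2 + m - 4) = -6*m^5 + 13*m^4 - 6*m^3 + 21*m^2 - 2*m - 8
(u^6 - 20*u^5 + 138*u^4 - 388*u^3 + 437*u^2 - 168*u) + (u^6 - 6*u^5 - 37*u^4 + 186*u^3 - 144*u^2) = 2*u^6 - 26*u^5 + 101*u^4 - 202*u^3 + 293*u^2 - 168*u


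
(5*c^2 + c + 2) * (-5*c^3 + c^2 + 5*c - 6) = -25*c^5 + 16*c^3 - 23*c^2 + 4*c - 12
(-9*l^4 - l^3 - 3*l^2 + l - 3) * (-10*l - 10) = 90*l^5 + 100*l^4 + 40*l^3 + 20*l^2 + 20*l + 30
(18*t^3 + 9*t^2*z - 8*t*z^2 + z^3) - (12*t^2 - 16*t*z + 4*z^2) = 18*t^3 + 9*t^2*z - 12*t^2 - 8*t*z^2 + 16*t*z + z^3 - 4*z^2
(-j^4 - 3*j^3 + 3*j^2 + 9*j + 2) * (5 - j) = j^5 - 2*j^4 - 18*j^3 + 6*j^2 + 43*j + 10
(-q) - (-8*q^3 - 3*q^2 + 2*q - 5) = 8*q^3 + 3*q^2 - 3*q + 5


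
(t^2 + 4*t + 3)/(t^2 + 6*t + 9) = (t + 1)/(t + 3)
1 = 1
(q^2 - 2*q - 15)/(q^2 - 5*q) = (q + 3)/q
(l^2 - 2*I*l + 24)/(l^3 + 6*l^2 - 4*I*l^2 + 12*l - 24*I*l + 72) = (l + 4*I)/(l^2 + 2*l*(3 + I) + 12*I)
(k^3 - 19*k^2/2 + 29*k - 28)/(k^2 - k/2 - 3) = (2*k^2 - 15*k + 28)/(2*k + 3)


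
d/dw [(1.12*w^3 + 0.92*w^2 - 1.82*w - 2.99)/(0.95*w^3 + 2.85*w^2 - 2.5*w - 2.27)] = (4.44089209850063e-16*w^5 + 2.318*w^4 - 2.142*w^3 + 3.7813*w^2 + 12.8662*w - 3.3436)/(0.9025*w^6 + 5.415*w^5 + 3.3725*w^4 - 18.563*w^3 - 6.689*w^2 + 11.35*w + 5.1529)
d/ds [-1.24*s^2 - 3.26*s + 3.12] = -2.48*s - 3.26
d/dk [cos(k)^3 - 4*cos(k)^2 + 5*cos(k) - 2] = (-3*cos(k)^2 + 8*cos(k) - 5)*sin(k)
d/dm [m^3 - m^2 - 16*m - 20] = 3*m^2 - 2*m - 16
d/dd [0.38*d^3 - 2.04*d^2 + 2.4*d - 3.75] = 1.14*d^2 - 4.08*d + 2.4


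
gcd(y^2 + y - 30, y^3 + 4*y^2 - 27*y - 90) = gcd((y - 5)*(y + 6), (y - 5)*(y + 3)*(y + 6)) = y^2 + y - 30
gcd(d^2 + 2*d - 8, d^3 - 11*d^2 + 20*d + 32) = 1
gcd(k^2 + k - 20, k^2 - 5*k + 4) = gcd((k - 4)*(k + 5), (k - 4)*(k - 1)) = k - 4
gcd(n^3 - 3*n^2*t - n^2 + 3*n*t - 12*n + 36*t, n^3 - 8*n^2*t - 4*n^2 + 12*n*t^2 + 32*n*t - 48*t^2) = n - 4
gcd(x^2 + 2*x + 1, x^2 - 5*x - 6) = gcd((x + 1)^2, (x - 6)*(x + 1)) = x + 1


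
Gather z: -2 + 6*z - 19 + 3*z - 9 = 9*z - 30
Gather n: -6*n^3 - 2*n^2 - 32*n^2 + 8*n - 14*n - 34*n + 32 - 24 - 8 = -6*n^3 - 34*n^2 - 40*n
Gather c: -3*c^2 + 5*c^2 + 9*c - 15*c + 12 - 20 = 2*c^2 - 6*c - 8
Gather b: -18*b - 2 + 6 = 4 - 18*b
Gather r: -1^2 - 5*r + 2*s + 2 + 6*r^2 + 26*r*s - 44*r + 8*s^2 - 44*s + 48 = 6*r^2 + r*(26*s - 49) + 8*s^2 - 42*s + 49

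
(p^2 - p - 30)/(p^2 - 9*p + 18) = (p + 5)/(p - 3)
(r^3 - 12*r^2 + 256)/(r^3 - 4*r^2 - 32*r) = (r - 8)/r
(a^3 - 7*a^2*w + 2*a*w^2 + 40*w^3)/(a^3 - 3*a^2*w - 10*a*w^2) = (a - 4*w)/a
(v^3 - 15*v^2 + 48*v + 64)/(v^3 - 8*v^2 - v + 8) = (v - 8)/(v - 1)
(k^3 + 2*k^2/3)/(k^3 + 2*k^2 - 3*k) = k*(3*k + 2)/(3*(k^2 + 2*k - 3))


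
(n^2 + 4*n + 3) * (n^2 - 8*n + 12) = n^4 - 4*n^3 - 17*n^2 + 24*n + 36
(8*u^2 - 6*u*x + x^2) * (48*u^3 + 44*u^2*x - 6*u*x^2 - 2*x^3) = 384*u^5 + 64*u^4*x - 264*u^3*x^2 + 64*u^2*x^3 + 6*u*x^4 - 2*x^5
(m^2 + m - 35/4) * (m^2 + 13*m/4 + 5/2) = m^4 + 17*m^3/4 - 3*m^2 - 415*m/16 - 175/8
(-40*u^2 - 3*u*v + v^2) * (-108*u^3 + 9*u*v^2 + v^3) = 4320*u^5 + 324*u^4*v - 468*u^3*v^2 - 67*u^2*v^3 + 6*u*v^4 + v^5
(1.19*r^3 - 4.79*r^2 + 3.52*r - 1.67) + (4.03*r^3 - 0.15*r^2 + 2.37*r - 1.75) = 5.22*r^3 - 4.94*r^2 + 5.89*r - 3.42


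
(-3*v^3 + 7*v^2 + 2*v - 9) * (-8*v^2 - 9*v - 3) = 24*v^5 - 29*v^4 - 70*v^3 + 33*v^2 + 75*v + 27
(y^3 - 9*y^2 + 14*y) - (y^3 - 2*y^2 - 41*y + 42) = -7*y^2 + 55*y - 42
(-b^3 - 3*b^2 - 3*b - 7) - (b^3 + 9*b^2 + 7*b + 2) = -2*b^3 - 12*b^2 - 10*b - 9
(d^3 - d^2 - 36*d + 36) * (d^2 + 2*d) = d^5 + d^4 - 38*d^3 - 36*d^2 + 72*d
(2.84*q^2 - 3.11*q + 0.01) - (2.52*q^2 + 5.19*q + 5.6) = 0.32*q^2 - 8.3*q - 5.59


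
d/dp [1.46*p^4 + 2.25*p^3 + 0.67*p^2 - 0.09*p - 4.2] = 5.84*p^3 + 6.75*p^2 + 1.34*p - 0.09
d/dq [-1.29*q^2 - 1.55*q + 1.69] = -2.58*q - 1.55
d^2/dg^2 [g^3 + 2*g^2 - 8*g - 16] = 6*g + 4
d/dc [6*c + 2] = 6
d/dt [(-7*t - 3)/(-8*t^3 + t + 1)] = (56*t^3 - 7*t - (7*t + 3)*(24*t^2 - 1) - 7)/(-8*t^3 + t + 1)^2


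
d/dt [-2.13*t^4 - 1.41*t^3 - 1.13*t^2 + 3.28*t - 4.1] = -8.52*t^3 - 4.23*t^2 - 2.26*t + 3.28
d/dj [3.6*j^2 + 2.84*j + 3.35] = 7.2*j + 2.84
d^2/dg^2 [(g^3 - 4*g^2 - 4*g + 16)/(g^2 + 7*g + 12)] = 2*(61*g^3 + 444*g^2 + 912*g + 352)/(g^6 + 21*g^5 + 183*g^4 + 847*g^3 + 2196*g^2 + 3024*g + 1728)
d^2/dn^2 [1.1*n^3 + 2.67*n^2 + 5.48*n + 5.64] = 6.6*n + 5.34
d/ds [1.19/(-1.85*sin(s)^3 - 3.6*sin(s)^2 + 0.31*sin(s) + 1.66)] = (6.6045*sin(s)^2 + 8.568*sin(s) - 0.3689)*cos(s)/(1.85*sin(s)^3 + 3.6*sin(s)^2 - 0.31*sin(s) - 1.66)^2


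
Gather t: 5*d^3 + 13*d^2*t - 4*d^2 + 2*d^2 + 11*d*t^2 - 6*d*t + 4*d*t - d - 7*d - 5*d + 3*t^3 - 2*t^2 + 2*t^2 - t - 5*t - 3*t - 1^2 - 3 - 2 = 5*d^3 - 2*d^2 + 11*d*t^2 - 13*d + 3*t^3 + t*(13*d^2 - 2*d - 9) - 6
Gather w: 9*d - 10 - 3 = 9*d - 13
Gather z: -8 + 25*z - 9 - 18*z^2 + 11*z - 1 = -18*z^2 + 36*z - 18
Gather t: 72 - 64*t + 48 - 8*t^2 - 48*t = -8*t^2 - 112*t + 120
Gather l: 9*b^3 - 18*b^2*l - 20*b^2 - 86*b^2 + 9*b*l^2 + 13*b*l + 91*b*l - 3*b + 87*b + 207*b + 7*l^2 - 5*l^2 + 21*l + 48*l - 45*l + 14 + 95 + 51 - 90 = 9*b^3 - 106*b^2 + 291*b + l^2*(9*b + 2) + l*(-18*b^2 + 104*b + 24) + 70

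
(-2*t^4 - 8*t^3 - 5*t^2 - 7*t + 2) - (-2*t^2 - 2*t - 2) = -2*t^4 - 8*t^3 - 3*t^2 - 5*t + 4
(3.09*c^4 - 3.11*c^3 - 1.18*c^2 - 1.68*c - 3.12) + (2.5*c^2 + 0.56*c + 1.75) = 3.09*c^4 - 3.11*c^3 + 1.32*c^2 - 1.12*c - 1.37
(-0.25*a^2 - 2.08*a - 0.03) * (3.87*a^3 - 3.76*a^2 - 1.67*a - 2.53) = -0.9675*a^5 - 7.1096*a^4 + 8.1222*a^3 + 4.2189*a^2 + 5.3125*a + 0.0759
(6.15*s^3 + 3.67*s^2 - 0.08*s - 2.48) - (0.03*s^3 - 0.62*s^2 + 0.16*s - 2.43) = 6.12*s^3 + 4.29*s^2 - 0.24*s - 0.0499999999999998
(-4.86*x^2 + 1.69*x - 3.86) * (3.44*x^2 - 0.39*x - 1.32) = -16.7184*x^4 + 7.709*x^3 - 7.5223*x^2 - 0.7254*x + 5.0952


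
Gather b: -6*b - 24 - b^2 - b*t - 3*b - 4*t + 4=-b^2 + b*(-t - 9) - 4*t - 20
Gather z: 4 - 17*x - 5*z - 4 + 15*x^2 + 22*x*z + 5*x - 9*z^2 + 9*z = 15*x^2 - 12*x - 9*z^2 + z*(22*x + 4)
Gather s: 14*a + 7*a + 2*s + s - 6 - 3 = 21*a + 3*s - 9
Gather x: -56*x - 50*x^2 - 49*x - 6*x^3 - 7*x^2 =-6*x^3 - 57*x^2 - 105*x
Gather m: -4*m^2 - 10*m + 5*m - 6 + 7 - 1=-4*m^2 - 5*m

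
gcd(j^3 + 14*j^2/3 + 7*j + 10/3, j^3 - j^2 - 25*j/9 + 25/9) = j + 5/3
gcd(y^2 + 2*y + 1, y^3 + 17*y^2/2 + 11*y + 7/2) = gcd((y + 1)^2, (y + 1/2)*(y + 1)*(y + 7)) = y + 1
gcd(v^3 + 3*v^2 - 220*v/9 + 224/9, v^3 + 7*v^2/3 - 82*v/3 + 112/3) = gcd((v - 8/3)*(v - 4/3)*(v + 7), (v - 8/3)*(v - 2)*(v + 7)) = v^2 + 13*v/3 - 56/3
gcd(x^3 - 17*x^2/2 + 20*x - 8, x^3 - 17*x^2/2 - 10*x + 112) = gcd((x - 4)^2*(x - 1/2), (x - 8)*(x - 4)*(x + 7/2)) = x - 4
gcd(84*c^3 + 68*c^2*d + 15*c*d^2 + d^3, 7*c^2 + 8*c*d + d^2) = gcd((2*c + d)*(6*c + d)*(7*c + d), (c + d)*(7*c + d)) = 7*c + d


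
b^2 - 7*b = b*(b - 7)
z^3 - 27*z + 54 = (z - 3)^2*(z + 6)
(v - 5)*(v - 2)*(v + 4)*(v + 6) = v^4 + 3*v^3 - 36*v^2 - 68*v + 240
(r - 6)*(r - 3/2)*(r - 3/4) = r^3 - 33*r^2/4 + 117*r/8 - 27/4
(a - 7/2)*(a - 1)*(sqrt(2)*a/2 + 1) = sqrt(2)*a^3/2 - 9*sqrt(2)*a^2/4 + a^2 - 9*a/2 + 7*sqrt(2)*a/4 + 7/2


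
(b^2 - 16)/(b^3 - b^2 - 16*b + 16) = 1/(b - 1)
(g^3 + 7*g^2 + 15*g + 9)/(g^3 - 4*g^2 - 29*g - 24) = (g + 3)/(g - 8)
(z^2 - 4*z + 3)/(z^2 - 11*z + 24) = (z - 1)/(z - 8)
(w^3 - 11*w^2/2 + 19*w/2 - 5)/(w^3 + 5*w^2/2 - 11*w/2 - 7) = (2*w^2 - 7*w + 5)/(2*w^2 + 9*w + 7)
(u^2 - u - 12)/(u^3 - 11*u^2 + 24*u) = (u^2 - u - 12)/(u*(u^2 - 11*u + 24))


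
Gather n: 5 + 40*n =40*n + 5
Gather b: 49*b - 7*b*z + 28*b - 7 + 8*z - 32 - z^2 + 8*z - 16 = b*(77 - 7*z) - z^2 + 16*z - 55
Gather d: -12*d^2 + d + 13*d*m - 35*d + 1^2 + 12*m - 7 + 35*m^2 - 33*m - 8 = -12*d^2 + d*(13*m - 34) + 35*m^2 - 21*m - 14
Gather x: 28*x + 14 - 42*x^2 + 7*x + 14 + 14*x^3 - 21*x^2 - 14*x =14*x^3 - 63*x^2 + 21*x + 28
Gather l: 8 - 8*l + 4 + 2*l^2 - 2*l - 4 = 2*l^2 - 10*l + 8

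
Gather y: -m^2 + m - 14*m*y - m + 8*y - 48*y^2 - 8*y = -m^2 - 14*m*y - 48*y^2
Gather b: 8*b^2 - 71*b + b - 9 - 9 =8*b^2 - 70*b - 18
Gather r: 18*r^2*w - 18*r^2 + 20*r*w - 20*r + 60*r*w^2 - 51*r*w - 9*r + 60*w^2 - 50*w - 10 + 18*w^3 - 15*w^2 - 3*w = r^2*(18*w - 18) + r*(60*w^2 - 31*w - 29) + 18*w^3 + 45*w^2 - 53*w - 10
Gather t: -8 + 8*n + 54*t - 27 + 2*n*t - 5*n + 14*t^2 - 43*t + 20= 3*n + 14*t^2 + t*(2*n + 11) - 15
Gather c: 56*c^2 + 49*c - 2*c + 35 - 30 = 56*c^2 + 47*c + 5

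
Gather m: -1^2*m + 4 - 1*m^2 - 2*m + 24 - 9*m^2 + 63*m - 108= -10*m^2 + 60*m - 80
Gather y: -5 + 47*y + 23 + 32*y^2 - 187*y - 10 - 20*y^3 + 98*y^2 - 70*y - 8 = -20*y^3 + 130*y^2 - 210*y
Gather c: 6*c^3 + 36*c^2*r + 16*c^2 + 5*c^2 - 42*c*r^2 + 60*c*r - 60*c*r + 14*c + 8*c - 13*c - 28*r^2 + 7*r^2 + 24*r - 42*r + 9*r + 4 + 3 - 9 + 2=6*c^3 + c^2*(36*r + 21) + c*(9 - 42*r^2) - 21*r^2 - 9*r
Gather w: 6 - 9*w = 6 - 9*w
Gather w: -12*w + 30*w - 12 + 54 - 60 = 18*w - 18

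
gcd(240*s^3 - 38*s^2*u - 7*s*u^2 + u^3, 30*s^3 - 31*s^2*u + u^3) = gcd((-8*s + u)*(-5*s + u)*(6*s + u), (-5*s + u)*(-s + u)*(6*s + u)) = 30*s^2 - s*u - u^2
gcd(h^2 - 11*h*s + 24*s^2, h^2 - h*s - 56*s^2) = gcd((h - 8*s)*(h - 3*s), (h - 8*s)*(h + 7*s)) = -h + 8*s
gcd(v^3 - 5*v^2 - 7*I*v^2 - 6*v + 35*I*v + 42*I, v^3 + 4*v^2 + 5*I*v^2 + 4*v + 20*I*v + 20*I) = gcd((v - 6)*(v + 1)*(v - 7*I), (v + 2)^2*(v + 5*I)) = 1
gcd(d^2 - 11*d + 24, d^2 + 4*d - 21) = d - 3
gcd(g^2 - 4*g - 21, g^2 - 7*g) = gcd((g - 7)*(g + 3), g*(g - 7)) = g - 7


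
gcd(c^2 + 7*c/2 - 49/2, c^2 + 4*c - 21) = c + 7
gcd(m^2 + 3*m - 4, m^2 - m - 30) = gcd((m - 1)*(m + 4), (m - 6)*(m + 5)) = 1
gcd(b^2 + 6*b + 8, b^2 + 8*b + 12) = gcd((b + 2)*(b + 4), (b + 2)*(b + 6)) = b + 2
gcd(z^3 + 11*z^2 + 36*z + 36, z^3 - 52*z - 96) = z^2 + 8*z + 12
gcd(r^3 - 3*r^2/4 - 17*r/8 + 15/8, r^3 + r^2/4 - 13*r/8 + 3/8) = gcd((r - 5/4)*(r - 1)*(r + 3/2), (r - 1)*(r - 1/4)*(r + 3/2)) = r^2 + r/2 - 3/2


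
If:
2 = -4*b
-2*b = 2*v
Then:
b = -1/2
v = 1/2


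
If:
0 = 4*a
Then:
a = 0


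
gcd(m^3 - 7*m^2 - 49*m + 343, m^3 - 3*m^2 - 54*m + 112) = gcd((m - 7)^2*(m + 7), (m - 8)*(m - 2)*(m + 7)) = m + 7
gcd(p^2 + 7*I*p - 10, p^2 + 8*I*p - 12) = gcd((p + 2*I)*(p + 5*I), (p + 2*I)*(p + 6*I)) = p + 2*I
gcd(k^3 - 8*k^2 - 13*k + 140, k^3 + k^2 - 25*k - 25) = k - 5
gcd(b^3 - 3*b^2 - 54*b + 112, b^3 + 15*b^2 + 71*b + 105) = b + 7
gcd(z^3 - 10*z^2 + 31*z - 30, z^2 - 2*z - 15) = z - 5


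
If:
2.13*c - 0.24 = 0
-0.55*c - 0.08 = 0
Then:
No Solution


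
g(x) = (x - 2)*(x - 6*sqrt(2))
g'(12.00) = 13.51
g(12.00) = 35.15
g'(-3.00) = -16.49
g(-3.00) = 57.43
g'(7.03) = 3.57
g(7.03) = -7.32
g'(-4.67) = -19.83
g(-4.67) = 87.75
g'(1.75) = -6.99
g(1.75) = 1.68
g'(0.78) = -8.93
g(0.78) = 9.40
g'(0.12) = -10.25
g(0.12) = 15.73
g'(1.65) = -7.19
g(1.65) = 2.39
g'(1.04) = -8.41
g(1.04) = 7.15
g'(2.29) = -5.91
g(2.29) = -1.80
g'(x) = 2*x - 6*sqrt(2) - 2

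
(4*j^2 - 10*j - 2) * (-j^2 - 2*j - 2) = -4*j^4 + 2*j^3 + 14*j^2 + 24*j + 4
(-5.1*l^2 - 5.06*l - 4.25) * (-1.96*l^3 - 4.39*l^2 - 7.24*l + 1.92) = 9.996*l^5 + 32.3066*l^4 + 67.4674*l^3 + 45.4999*l^2 + 21.0548*l - 8.16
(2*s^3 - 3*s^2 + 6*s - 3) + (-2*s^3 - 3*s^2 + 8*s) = -6*s^2 + 14*s - 3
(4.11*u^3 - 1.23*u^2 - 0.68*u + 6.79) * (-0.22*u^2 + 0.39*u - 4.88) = -0.9042*u^5 + 1.8735*u^4 - 20.3869*u^3 + 4.2434*u^2 + 5.9665*u - 33.1352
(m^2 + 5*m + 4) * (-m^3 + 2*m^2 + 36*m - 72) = -m^5 - 3*m^4 + 42*m^3 + 116*m^2 - 216*m - 288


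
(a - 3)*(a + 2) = a^2 - a - 6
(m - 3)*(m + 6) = m^2 + 3*m - 18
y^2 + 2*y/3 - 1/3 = (y - 1/3)*(y + 1)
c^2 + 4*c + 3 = (c + 1)*(c + 3)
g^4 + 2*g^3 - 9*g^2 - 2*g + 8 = (g - 2)*(g - 1)*(g + 1)*(g + 4)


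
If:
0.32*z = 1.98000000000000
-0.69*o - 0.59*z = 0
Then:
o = -5.29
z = 6.19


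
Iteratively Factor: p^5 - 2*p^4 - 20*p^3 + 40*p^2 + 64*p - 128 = (p + 4)*(p^4 - 6*p^3 + 4*p^2 + 24*p - 32) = (p - 4)*(p + 4)*(p^3 - 2*p^2 - 4*p + 8) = (p - 4)*(p - 2)*(p + 4)*(p^2 - 4) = (p - 4)*(p - 2)^2*(p + 4)*(p + 2)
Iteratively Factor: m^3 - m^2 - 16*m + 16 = (m - 1)*(m^2 - 16) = (m - 4)*(m - 1)*(m + 4)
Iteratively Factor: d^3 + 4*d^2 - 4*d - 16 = (d - 2)*(d^2 + 6*d + 8) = (d - 2)*(d + 2)*(d + 4)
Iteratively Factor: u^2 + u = (u)*(u + 1)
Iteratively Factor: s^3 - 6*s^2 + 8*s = (s - 4)*(s^2 - 2*s) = s*(s - 4)*(s - 2)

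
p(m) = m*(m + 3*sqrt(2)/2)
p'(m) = 2*m + 3*sqrt(2)/2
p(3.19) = 16.94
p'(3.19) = 8.50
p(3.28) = 17.72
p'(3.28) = 8.68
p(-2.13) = 0.02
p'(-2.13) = -2.14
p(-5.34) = 17.19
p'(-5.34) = -8.56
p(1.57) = 5.80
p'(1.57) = 5.26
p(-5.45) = 18.14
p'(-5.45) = -8.78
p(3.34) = 18.24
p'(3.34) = 8.80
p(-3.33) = 4.02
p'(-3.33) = -4.54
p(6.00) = 48.73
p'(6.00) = 14.12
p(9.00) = 100.09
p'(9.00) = 20.12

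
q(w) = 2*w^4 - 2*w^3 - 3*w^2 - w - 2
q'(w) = 8*w^3 - 6*w^2 - 6*w - 1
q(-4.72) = 1138.85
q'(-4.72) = -947.58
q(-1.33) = 4.99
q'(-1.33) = -22.45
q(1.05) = -6.24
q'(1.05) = -4.65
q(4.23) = 429.03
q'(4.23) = 471.76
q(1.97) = -0.78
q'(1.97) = 25.06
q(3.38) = 144.15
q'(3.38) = 219.09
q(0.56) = -3.66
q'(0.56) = -4.84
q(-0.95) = -0.41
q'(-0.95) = -7.57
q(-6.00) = 2920.00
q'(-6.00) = -1909.00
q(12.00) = 37570.00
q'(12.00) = 12887.00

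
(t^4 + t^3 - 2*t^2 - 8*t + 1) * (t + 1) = t^5 + 2*t^4 - t^3 - 10*t^2 - 7*t + 1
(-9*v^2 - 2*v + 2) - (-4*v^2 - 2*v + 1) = 1 - 5*v^2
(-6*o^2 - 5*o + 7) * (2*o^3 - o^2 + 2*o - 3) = -12*o^5 - 4*o^4 + 7*o^3 + o^2 + 29*o - 21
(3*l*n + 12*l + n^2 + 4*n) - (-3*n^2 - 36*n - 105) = 3*l*n + 12*l + 4*n^2 + 40*n + 105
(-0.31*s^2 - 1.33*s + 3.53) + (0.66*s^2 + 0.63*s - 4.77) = 0.35*s^2 - 0.7*s - 1.24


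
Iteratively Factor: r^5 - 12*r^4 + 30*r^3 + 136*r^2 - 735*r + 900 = (r - 5)*(r^4 - 7*r^3 - 5*r^2 + 111*r - 180) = (r - 5)*(r - 3)*(r^3 - 4*r^2 - 17*r + 60) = (r - 5)*(r - 3)^2*(r^2 - r - 20) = (r - 5)*(r - 3)^2*(r + 4)*(r - 5)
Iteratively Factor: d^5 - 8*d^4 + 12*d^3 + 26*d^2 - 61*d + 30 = (d - 1)*(d^4 - 7*d^3 + 5*d^2 + 31*d - 30) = (d - 1)^2*(d^3 - 6*d^2 - d + 30) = (d - 5)*(d - 1)^2*(d^2 - d - 6) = (d - 5)*(d - 1)^2*(d + 2)*(d - 3)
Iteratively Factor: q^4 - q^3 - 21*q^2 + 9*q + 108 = (q + 3)*(q^3 - 4*q^2 - 9*q + 36) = (q - 4)*(q + 3)*(q^2 - 9) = (q - 4)*(q - 3)*(q + 3)*(q + 3)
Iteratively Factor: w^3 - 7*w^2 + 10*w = (w)*(w^2 - 7*w + 10) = w*(w - 5)*(w - 2)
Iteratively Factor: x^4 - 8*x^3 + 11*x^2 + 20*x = (x + 1)*(x^3 - 9*x^2 + 20*x) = x*(x + 1)*(x^2 - 9*x + 20) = x*(x - 5)*(x + 1)*(x - 4)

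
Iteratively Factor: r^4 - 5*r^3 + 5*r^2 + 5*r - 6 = (r - 3)*(r^3 - 2*r^2 - r + 2) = (r - 3)*(r - 1)*(r^2 - r - 2) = (r - 3)*(r - 1)*(r + 1)*(r - 2)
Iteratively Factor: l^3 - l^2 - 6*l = (l + 2)*(l^2 - 3*l) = (l - 3)*(l + 2)*(l)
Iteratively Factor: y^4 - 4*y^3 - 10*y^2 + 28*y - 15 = (y - 1)*(y^3 - 3*y^2 - 13*y + 15) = (y - 5)*(y - 1)*(y^2 + 2*y - 3) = (y - 5)*(y - 1)^2*(y + 3)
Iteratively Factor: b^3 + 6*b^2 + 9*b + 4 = (b + 4)*(b^2 + 2*b + 1) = (b + 1)*(b + 4)*(b + 1)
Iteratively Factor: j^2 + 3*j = (j)*(j + 3)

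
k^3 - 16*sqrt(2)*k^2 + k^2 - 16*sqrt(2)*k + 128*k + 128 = (k + 1)*(k - 8*sqrt(2))^2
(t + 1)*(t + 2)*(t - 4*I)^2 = t^4 + 3*t^3 - 8*I*t^3 - 14*t^2 - 24*I*t^2 - 48*t - 16*I*t - 32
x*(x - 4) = x^2 - 4*x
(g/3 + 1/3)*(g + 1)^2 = g^3/3 + g^2 + g + 1/3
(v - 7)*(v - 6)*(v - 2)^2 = v^4 - 17*v^3 + 98*v^2 - 220*v + 168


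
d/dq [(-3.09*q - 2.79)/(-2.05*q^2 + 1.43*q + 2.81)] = (6.3345*q^2 - 4.4187*q - (3.09*q + 2.79)*(4.1*q - 1.43) - 8.6829)/(-2.05*q^2 + 1.43*q + 2.81)^2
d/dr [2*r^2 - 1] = 4*r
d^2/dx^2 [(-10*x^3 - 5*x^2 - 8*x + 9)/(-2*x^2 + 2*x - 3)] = 2*(32*x^3 - 378*x^2 + 234*x + 111)/(8*x^6 - 24*x^5 + 60*x^4 - 80*x^3 + 90*x^2 - 54*x + 27)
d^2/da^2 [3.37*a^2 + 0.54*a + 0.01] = 6.74000000000000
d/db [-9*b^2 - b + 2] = -18*b - 1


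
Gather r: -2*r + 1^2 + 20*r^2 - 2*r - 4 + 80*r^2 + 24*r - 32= 100*r^2 + 20*r - 35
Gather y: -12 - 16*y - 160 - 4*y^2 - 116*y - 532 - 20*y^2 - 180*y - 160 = -24*y^2 - 312*y - 864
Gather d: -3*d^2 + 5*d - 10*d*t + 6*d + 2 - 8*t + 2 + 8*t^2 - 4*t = -3*d^2 + d*(11 - 10*t) + 8*t^2 - 12*t + 4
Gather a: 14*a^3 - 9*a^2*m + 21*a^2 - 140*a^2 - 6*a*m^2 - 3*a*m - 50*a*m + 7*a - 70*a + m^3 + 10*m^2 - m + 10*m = 14*a^3 + a^2*(-9*m - 119) + a*(-6*m^2 - 53*m - 63) + m^3 + 10*m^2 + 9*m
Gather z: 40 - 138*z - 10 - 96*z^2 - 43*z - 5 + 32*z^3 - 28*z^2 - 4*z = 32*z^3 - 124*z^2 - 185*z + 25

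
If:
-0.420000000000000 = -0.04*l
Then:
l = 10.50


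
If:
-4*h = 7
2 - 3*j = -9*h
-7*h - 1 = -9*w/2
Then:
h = -7/4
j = -55/12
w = -5/2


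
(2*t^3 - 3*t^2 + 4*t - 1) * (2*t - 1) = 4*t^4 - 8*t^3 + 11*t^2 - 6*t + 1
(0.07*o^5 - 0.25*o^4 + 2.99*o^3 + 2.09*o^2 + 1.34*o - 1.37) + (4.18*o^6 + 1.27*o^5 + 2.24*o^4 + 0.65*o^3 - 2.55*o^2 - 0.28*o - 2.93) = 4.18*o^6 + 1.34*o^5 + 1.99*o^4 + 3.64*o^3 - 0.46*o^2 + 1.06*o - 4.3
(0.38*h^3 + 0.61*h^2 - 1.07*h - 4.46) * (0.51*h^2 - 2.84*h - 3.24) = 0.1938*h^5 - 0.7681*h^4 - 3.5093*h^3 - 1.2122*h^2 + 16.1332*h + 14.4504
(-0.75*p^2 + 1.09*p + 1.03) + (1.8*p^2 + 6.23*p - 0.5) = 1.05*p^2 + 7.32*p + 0.53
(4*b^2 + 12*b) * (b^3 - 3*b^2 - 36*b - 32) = 4*b^5 - 180*b^3 - 560*b^2 - 384*b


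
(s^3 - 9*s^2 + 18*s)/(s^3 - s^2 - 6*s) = (s - 6)/(s + 2)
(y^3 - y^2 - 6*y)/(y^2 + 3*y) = (y^2 - y - 6)/(y + 3)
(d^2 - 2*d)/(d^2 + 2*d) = (d - 2)/(d + 2)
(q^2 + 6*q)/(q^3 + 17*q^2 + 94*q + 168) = q/(q^2 + 11*q + 28)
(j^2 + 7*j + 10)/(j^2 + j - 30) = (j^2 + 7*j + 10)/(j^2 + j - 30)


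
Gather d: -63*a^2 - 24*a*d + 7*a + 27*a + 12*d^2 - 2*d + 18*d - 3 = -63*a^2 + 34*a + 12*d^2 + d*(16 - 24*a) - 3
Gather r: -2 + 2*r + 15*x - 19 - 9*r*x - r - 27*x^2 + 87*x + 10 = r*(1 - 9*x) - 27*x^2 + 102*x - 11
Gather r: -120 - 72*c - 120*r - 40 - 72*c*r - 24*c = -96*c + r*(-72*c - 120) - 160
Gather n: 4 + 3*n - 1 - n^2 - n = -n^2 + 2*n + 3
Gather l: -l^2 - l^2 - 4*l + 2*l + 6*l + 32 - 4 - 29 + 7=-2*l^2 + 4*l + 6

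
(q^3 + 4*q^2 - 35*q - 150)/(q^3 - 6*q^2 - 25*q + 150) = (q + 5)/(q - 5)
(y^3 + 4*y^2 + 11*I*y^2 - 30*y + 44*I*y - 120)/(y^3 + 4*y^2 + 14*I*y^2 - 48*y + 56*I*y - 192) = (y + 5*I)/(y + 8*I)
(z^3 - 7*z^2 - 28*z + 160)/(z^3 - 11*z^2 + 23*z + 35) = (z^3 - 7*z^2 - 28*z + 160)/(z^3 - 11*z^2 + 23*z + 35)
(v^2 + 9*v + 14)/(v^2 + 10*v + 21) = (v + 2)/(v + 3)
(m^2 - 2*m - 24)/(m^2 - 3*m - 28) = (m - 6)/(m - 7)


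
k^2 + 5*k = k*(k + 5)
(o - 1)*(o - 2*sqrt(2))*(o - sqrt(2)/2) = o^3 - 5*sqrt(2)*o^2/2 - o^2 + 2*o + 5*sqrt(2)*o/2 - 2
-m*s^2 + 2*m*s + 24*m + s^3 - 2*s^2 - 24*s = (-m + s)*(s - 6)*(s + 4)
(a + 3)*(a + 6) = a^2 + 9*a + 18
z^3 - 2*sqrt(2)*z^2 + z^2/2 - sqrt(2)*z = z*(z + 1/2)*(z - 2*sqrt(2))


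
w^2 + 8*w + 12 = (w + 2)*(w + 6)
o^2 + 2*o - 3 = (o - 1)*(o + 3)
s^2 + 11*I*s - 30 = (s + 5*I)*(s + 6*I)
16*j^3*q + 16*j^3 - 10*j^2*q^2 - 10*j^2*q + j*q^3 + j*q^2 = (-8*j + q)*(-2*j + q)*(j*q + j)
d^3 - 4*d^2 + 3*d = d*(d - 3)*(d - 1)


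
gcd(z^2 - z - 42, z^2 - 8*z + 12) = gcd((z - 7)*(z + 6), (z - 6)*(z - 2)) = 1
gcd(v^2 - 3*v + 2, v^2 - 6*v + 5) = v - 1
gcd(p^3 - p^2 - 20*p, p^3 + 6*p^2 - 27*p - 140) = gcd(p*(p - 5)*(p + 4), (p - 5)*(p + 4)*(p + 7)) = p^2 - p - 20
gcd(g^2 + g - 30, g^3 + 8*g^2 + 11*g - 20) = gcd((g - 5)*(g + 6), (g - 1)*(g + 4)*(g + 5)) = 1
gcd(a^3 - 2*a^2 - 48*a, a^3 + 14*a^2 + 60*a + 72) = a + 6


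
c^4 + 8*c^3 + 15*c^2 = c^2*(c + 3)*(c + 5)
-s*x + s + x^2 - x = (-s + x)*(x - 1)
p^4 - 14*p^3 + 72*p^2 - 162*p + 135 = (p - 5)*(p - 3)^3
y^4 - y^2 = y^2*(y - 1)*(y + 1)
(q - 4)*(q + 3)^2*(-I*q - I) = -I*q^4 - 3*I*q^3 + 13*I*q^2 + 51*I*q + 36*I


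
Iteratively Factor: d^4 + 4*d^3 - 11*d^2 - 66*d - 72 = (d - 4)*(d^3 + 8*d^2 + 21*d + 18) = (d - 4)*(d + 3)*(d^2 + 5*d + 6) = (d - 4)*(d + 2)*(d + 3)*(d + 3)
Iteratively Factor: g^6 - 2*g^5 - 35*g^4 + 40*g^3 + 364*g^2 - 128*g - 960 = (g + 4)*(g^5 - 6*g^4 - 11*g^3 + 84*g^2 + 28*g - 240) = (g - 2)*(g + 4)*(g^4 - 4*g^3 - 19*g^2 + 46*g + 120) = (g - 2)*(g + 2)*(g + 4)*(g^3 - 6*g^2 - 7*g + 60) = (g - 5)*(g - 2)*(g + 2)*(g + 4)*(g^2 - g - 12) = (g - 5)*(g - 4)*(g - 2)*(g + 2)*(g + 4)*(g + 3)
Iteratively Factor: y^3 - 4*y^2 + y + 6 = (y - 3)*(y^2 - y - 2) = (y - 3)*(y - 2)*(y + 1)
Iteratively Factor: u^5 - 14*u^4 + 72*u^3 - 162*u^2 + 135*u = (u)*(u^4 - 14*u^3 + 72*u^2 - 162*u + 135) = u*(u - 5)*(u^3 - 9*u^2 + 27*u - 27) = u*(u - 5)*(u - 3)*(u^2 - 6*u + 9) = u*(u - 5)*(u - 3)^2*(u - 3)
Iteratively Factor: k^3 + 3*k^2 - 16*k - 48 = (k + 4)*(k^2 - k - 12) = (k + 3)*(k + 4)*(k - 4)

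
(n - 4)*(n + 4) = n^2 - 16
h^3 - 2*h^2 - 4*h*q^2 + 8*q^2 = (h - 2)*(h - 2*q)*(h + 2*q)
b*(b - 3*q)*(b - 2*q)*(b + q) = b^4 - 4*b^3*q + b^2*q^2 + 6*b*q^3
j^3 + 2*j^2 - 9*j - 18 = (j - 3)*(j + 2)*(j + 3)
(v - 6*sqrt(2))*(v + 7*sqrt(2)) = v^2 + sqrt(2)*v - 84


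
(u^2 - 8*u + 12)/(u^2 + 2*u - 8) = (u - 6)/(u + 4)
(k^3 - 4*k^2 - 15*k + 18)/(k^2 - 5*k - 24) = (k^2 - 7*k + 6)/(k - 8)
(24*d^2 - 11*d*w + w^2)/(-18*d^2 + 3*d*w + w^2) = (-8*d + w)/(6*d + w)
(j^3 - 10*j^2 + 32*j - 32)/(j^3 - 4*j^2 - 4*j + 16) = (j - 4)/(j + 2)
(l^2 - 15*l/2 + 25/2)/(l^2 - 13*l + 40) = (l - 5/2)/(l - 8)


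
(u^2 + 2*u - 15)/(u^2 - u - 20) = (-u^2 - 2*u + 15)/(-u^2 + u + 20)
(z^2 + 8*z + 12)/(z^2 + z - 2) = (z + 6)/(z - 1)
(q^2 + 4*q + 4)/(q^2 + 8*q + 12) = (q + 2)/(q + 6)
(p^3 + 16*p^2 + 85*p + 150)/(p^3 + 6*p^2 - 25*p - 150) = (p + 5)/(p - 5)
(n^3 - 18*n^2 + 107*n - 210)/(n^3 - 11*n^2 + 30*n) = (n - 7)/n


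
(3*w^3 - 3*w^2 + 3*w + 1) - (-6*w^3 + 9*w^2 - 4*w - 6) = 9*w^3 - 12*w^2 + 7*w + 7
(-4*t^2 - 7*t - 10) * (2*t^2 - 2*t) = -8*t^4 - 6*t^3 - 6*t^2 + 20*t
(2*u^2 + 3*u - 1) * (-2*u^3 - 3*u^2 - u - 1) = -4*u^5 - 12*u^4 - 9*u^3 - 2*u^2 - 2*u + 1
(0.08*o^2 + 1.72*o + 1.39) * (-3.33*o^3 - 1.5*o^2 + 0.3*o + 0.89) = -0.2664*o^5 - 5.8476*o^4 - 7.1847*o^3 - 1.4978*o^2 + 1.9478*o + 1.2371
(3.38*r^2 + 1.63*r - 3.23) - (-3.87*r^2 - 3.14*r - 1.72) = 7.25*r^2 + 4.77*r - 1.51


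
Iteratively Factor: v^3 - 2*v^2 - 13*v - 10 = (v + 1)*(v^2 - 3*v - 10) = (v - 5)*(v + 1)*(v + 2)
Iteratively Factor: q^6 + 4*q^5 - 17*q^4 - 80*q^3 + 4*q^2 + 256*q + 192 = (q + 3)*(q^5 + q^4 - 20*q^3 - 20*q^2 + 64*q + 64) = (q + 3)*(q + 4)*(q^4 - 3*q^3 - 8*q^2 + 12*q + 16) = (q + 2)*(q + 3)*(q + 4)*(q^3 - 5*q^2 + 2*q + 8) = (q - 4)*(q + 2)*(q + 3)*(q + 4)*(q^2 - q - 2) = (q - 4)*(q + 1)*(q + 2)*(q + 3)*(q + 4)*(q - 2)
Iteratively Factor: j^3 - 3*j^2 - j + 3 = (j - 1)*(j^2 - 2*j - 3) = (j - 3)*(j - 1)*(j + 1)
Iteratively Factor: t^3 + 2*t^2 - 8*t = (t)*(t^2 + 2*t - 8) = t*(t + 4)*(t - 2)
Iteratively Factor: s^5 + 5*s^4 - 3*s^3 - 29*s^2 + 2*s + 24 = (s - 2)*(s^4 + 7*s^3 + 11*s^2 - 7*s - 12) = (s - 2)*(s + 1)*(s^3 + 6*s^2 + 5*s - 12) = (s - 2)*(s - 1)*(s + 1)*(s^2 + 7*s + 12) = (s - 2)*(s - 1)*(s + 1)*(s + 4)*(s + 3)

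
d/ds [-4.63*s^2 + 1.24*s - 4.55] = 1.24 - 9.26*s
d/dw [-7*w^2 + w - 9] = 1 - 14*w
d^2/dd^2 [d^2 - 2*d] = 2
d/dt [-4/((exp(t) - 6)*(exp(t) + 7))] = (8*exp(t) + 4)*exp(t)/((exp(t) - 6)^2*(exp(t) + 7)^2)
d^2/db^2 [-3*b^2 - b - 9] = -6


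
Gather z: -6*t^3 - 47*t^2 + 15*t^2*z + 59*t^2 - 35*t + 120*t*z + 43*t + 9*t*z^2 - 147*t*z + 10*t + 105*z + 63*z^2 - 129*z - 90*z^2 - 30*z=-6*t^3 + 12*t^2 + 18*t + z^2*(9*t - 27) + z*(15*t^2 - 27*t - 54)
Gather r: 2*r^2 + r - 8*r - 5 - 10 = 2*r^2 - 7*r - 15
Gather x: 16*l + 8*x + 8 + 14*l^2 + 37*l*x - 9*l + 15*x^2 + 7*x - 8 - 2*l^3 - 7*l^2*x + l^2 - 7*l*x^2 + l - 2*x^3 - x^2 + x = -2*l^3 + 15*l^2 + 8*l - 2*x^3 + x^2*(14 - 7*l) + x*(-7*l^2 + 37*l + 16)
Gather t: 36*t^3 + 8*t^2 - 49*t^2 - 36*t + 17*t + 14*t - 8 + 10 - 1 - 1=36*t^3 - 41*t^2 - 5*t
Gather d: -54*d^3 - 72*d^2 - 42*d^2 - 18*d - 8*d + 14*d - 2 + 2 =-54*d^3 - 114*d^2 - 12*d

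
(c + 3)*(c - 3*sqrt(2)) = c^2 - 3*sqrt(2)*c + 3*c - 9*sqrt(2)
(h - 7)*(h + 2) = h^2 - 5*h - 14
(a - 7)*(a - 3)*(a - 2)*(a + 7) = a^4 - 5*a^3 - 43*a^2 + 245*a - 294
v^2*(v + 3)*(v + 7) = v^4 + 10*v^3 + 21*v^2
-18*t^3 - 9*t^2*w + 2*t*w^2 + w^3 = (-3*t + w)*(2*t + w)*(3*t + w)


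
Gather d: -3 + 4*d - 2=4*d - 5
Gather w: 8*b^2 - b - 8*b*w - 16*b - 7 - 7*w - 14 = 8*b^2 - 17*b + w*(-8*b - 7) - 21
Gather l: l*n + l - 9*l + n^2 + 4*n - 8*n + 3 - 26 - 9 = l*(n - 8) + n^2 - 4*n - 32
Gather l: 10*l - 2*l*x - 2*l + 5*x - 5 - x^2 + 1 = l*(8 - 2*x) - x^2 + 5*x - 4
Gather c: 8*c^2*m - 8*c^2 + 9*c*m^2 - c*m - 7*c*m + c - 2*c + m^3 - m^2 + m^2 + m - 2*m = c^2*(8*m - 8) + c*(9*m^2 - 8*m - 1) + m^3 - m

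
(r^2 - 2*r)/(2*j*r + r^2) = (r - 2)/(2*j + r)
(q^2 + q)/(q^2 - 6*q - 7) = q/(q - 7)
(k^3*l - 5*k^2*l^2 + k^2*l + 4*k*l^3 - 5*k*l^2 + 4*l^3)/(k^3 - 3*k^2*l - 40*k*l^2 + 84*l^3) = l*(k^3 - 5*k^2*l + k^2 + 4*k*l^2 - 5*k*l + 4*l^2)/(k^3 - 3*k^2*l - 40*k*l^2 + 84*l^3)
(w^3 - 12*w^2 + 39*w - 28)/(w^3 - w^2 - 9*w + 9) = (w^2 - 11*w + 28)/(w^2 - 9)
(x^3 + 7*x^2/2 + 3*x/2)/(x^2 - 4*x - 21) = x*(2*x + 1)/(2*(x - 7))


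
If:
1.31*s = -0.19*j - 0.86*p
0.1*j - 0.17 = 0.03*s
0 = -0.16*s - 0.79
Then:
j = 0.22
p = 7.47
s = -4.94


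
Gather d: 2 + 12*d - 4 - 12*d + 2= 0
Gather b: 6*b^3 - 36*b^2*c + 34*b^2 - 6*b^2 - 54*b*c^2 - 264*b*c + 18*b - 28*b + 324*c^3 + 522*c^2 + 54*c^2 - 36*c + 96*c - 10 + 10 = 6*b^3 + b^2*(28 - 36*c) + b*(-54*c^2 - 264*c - 10) + 324*c^3 + 576*c^2 + 60*c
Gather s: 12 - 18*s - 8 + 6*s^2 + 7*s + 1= 6*s^2 - 11*s + 5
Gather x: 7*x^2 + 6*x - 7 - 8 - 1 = 7*x^2 + 6*x - 16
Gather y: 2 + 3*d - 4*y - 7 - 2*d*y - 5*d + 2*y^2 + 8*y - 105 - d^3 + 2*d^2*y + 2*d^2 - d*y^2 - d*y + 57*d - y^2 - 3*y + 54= -d^3 + 2*d^2 + 55*d + y^2*(1 - d) + y*(2*d^2 - 3*d + 1) - 56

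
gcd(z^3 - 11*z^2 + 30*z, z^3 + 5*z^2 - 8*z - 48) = 1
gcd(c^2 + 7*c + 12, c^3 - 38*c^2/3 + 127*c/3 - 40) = 1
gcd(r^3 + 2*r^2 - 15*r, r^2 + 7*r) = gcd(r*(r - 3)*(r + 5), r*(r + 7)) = r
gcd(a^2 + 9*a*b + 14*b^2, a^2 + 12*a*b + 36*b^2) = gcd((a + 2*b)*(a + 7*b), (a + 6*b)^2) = 1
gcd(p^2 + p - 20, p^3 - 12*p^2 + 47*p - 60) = p - 4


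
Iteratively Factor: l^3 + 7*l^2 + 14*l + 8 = (l + 2)*(l^2 + 5*l + 4) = (l + 1)*(l + 2)*(l + 4)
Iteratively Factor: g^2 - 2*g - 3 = (g - 3)*(g + 1)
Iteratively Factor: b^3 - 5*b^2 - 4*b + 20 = (b - 5)*(b^2 - 4) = (b - 5)*(b - 2)*(b + 2)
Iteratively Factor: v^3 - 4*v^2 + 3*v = (v)*(v^2 - 4*v + 3) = v*(v - 3)*(v - 1)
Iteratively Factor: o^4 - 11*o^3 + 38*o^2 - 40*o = (o - 4)*(o^3 - 7*o^2 + 10*o) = (o - 5)*(o - 4)*(o^2 - 2*o) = (o - 5)*(o - 4)*(o - 2)*(o)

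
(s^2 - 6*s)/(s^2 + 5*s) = (s - 6)/(s + 5)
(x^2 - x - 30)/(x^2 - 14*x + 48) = (x + 5)/(x - 8)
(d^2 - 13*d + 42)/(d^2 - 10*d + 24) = (d - 7)/(d - 4)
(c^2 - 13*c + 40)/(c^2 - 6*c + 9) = (c^2 - 13*c + 40)/(c^2 - 6*c + 9)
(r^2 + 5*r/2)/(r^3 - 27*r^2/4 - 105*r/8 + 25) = 4*r/(4*r^2 - 37*r + 40)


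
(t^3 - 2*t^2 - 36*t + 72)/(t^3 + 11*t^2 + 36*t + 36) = (t^2 - 8*t + 12)/(t^2 + 5*t + 6)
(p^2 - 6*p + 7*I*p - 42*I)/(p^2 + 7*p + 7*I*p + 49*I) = (p - 6)/(p + 7)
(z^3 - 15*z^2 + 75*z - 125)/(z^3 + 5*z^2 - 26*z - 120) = (z^2 - 10*z + 25)/(z^2 + 10*z + 24)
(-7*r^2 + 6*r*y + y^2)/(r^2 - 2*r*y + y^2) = (7*r + y)/(-r + y)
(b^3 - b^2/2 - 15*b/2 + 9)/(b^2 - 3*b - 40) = (-2*b^3 + b^2 + 15*b - 18)/(2*(-b^2 + 3*b + 40))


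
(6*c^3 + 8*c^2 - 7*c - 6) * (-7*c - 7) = -42*c^4 - 98*c^3 - 7*c^2 + 91*c + 42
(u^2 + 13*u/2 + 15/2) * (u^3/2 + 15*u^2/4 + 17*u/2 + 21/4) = u^5/2 + 7*u^4 + 293*u^3/8 + 709*u^2/8 + 783*u/8 + 315/8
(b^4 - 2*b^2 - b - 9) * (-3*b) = -3*b^5 + 6*b^3 + 3*b^2 + 27*b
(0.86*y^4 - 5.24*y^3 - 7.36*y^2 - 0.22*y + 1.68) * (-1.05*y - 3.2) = -0.903*y^5 + 2.75*y^4 + 24.496*y^3 + 23.783*y^2 - 1.06*y - 5.376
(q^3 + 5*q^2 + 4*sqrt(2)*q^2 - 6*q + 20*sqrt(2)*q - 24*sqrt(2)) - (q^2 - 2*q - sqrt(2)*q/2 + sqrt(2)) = q^3 + 4*q^2 + 4*sqrt(2)*q^2 - 4*q + 41*sqrt(2)*q/2 - 25*sqrt(2)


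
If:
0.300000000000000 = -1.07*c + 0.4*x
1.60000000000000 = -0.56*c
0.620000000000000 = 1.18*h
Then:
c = -2.86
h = 0.53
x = -6.89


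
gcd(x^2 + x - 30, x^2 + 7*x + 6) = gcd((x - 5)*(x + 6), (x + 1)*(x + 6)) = x + 6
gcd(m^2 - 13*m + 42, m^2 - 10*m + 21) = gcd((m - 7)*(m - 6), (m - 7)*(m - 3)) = m - 7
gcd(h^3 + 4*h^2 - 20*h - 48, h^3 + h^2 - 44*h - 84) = h^2 + 8*h + 12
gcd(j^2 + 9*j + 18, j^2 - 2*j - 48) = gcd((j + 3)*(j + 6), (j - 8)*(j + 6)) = j + 6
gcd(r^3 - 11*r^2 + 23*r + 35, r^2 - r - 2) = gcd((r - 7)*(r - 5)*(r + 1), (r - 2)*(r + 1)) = r + 1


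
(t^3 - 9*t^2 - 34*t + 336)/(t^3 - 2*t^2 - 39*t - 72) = (t^2 - t - 42)/(t^2 + 6*t + 9)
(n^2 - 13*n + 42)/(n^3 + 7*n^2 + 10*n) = (n^2 - 13*n + 42)/(n*(n^2 + 7*n + 10))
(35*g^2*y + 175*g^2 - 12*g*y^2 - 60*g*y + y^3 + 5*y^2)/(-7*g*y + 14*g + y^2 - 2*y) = (-5*g*y - 25*g + y^2 + 5*y)/(y - 2)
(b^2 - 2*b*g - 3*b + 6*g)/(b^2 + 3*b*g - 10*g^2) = (b - 3)/(b + 5*g)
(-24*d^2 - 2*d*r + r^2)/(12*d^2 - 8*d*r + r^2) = (4*d + r)/(-2*d + r)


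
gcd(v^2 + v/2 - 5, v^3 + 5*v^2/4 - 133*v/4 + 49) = 1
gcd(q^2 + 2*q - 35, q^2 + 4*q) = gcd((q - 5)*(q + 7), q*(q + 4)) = 1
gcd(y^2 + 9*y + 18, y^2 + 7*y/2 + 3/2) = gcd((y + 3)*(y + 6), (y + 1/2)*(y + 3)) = y + 3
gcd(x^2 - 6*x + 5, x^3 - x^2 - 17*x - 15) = x - 5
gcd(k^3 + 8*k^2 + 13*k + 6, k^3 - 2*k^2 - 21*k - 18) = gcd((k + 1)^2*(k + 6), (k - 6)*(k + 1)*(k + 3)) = k + 1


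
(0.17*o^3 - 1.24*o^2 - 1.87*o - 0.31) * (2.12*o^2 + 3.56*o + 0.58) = 0.3604*o^5 - 2.0236*o^4 - 8.2802*o^3 - 8.0336*o^2 - 2.1882*o - 0.1798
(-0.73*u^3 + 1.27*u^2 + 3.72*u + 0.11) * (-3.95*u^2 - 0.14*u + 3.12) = 2.8835*u^5 - 4.9143*u^4 - 17.1494*u^3 + 3.0071*u^2 + 11.591*u + 0.3432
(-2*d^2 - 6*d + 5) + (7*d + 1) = -2*d^2 + d + 6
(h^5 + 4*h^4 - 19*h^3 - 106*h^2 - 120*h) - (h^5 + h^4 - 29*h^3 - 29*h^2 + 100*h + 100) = 3*h^4 + 10*h^3 - 77*h^2 - 220*h - 100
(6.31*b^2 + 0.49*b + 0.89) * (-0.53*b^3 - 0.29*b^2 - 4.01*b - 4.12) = -3.3443*b^5 - 2.0896*b^4 - 25.9169*b^3 - 28.2202*b^2 - 5.5877*b - 3.6668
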